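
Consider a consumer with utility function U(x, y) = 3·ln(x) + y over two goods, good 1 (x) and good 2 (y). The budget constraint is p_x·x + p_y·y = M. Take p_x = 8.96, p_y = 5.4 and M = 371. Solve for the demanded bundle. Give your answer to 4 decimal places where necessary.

x* = 1.808, y* = 65.7037

MU_x = 3/x, MU_y = 1. Tangency: 3/x = p_x/p_y.
So x*(p_x,p_y) = 3·p_y/p_x, independent of income; and y* = (M − 3·p_y)/p_y.
At the given prices: x* = 3·5.4/8.96 = 1.808, and y* = 65.7037.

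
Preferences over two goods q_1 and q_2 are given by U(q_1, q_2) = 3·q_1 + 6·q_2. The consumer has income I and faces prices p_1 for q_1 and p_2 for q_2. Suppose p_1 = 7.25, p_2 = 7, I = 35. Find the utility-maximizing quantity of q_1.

q_2 gives more utility per dollar, so spend all income on q_2: q_2* = I/p_2, q_1* = 0.
Numerically: q_1* = 0, q_2* = 5.

q_1* = 0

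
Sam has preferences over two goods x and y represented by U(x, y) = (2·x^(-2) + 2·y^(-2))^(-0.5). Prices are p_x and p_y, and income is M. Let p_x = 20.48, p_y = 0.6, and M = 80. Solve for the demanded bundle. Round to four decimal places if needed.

From the CES first-order condition, (y/x)^(3) = p_x/p_y.
Solve for the ratio: y/x = [p_x/p_y]^(1/3).
With the ratio pinned down, the budget gives x* = M/(p_x + p_y·(y/x)) and y* = (y/x)·x*.
Numerically y/x = 3.243841, so x* = 80/(20.48 + 0.6·3.243841) = 3.5672 and y* = 3.243841·3.5672 = 11.5716.

x* = 3.5672, y* = 11.5716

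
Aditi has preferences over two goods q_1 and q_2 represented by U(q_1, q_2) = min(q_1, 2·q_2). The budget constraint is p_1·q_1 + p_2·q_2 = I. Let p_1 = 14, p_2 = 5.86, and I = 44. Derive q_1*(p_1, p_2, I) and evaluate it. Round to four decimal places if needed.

q_1* = 2.5989

Here 2·14 + 5.86 = 33.86, giving q_1* = 2.5989.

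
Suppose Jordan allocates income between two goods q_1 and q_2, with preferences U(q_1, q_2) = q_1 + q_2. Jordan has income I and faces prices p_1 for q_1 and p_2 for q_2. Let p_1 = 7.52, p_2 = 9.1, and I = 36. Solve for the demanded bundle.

Linear utility — the consumer picks whichever good has higher MU/price: 1/7.52 = 0.133 vs 1/9.1 = 0.1099.
q_1 gives more utility per dollar, so spend all income on q_1: q_1* = I/p_1, q_2* = 0.
Numerically: q_1* = 4.7872, q_2* = 0.

q_1* = 4.7872, q_2* = 0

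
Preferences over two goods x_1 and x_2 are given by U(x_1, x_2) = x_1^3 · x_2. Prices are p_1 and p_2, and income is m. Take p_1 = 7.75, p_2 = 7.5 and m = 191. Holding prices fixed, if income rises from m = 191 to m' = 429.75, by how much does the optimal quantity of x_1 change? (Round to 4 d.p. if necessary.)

Demand: x_1*(p_1,p_2,m) = 0.75·m/p_1 and x_2* = 0.25·m/p_2.
At p_1=7.75, p_2=7.5, m=191: x_1* = 0.75·191/7.75 = 18.4839.
At m' = 429.75: x_1* = 41.5887. Change: 41.5887 − 18.4839 = 23.1048.

Δx_1* = 23.1048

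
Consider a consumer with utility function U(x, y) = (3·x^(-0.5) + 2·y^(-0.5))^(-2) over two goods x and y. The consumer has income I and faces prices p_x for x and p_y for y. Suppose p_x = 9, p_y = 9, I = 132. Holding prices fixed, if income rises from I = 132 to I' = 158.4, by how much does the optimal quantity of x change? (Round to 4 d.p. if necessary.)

Numerically y/x = 0.763143, so x* = 132/(9 + 9·0.763143) = 8.3185.
At I' = 158.4: x* = 9.9822. Change: 9.9822 − 8.3185 = 1.6637.

Δx* = 1.6637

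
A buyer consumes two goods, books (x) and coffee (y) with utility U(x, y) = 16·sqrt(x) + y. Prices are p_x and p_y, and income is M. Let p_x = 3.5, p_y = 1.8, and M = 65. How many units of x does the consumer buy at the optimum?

Utility is quasi-linear in y; the FOC for x is 8/√x = p_x/p_y.
Solve: √x = 8·p_y/p_x, so x*(p_x,p_y) = (8·p_y/p_x)², and y* = (M − p_x·x*)/p_y.
Plugging in: x* = (8·1.8/3.5)² = 16.9273.

x* = 16.9273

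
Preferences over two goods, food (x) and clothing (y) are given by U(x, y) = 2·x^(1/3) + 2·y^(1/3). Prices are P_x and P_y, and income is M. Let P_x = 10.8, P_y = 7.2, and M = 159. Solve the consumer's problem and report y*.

MU_x ∝ 2·x^(-2/3), MU_y ∝ 2·y^(-2/3), so MRS = (y/x)^(2/3) = P_x/P_y.
Hence y/x = (P_x/P_y)^(1/(2/3)), i.e. raised to the 1.5 power.
Substitute y = (y/x)·x into the budget: x* = M/(P_x + P_y·(y/x)).
Numerically y/x = 1.837117, so x* = 159/(10.8 + 7.2·1.837117) = 6.6175 and y* = 1.837117·6.6175 = 12.1571.

y* = 12.1571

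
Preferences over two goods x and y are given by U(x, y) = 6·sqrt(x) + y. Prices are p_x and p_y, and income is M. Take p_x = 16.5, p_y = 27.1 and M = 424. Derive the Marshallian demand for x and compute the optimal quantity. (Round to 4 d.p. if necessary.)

x* = 24.278

Utility is quasi-linear in y; the FOC for x is 3/√x = p_x/p_y.
Solve: √x = 3·p_y/p_x, so x*(p_x,p_y) = (3·p_y/p_x)², and y* = (M − p_x·x*)/p_y.
Plugging in: x* = (3·27.1/16.5)² = 24.278.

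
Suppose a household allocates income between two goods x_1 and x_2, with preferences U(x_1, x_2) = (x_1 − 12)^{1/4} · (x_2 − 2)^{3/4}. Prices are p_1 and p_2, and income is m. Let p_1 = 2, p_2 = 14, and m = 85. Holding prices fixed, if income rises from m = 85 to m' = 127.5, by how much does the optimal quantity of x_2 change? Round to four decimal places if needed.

MRS = (1/3)·(x_2−2)/(x_1−12). Tangency with p_1/p_2 gives x_2−2 = 3·(p_1/p_2)·(x_1−12).
Substituting into the budget: x_1* = 12 + 0.25·(m − 12·p_1 − 2·p_2)/p_1, and x_2* = 2 + 0.75·(…)/p_2.
Discretionary income = 85 − 12·2 − 2·14 = 33; x_2* = 2 + 0.75·33/14 = 3.7679.
At m' = 127.5: x_2* = 6.0446. Change: 6.0446 − 3.7679 = 2.2768.

Δx_2* = 2.2768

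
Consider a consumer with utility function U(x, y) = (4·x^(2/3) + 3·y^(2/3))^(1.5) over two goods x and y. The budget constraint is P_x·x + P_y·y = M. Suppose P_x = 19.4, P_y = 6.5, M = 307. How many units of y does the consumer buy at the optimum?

y* = 37.3042

MRS = MU_x/MU_y = (4/3)·(y/x)^(1/3). Set equal to P_x/P_y.
Hence y/x = ((3/4)·P_x/P_y)^(1/(1/3)), i.e. raised to the 3 power.
Substitute y = (y/x)·x into the budget: x* = M/(P_x + P_y·(y/x)).
Numerically y/x = 11.216282, so x* = 307/(19.4 + 6.5·11.216282) = 3.3259 and y* = 11.216282·3.3259 = 37.3042.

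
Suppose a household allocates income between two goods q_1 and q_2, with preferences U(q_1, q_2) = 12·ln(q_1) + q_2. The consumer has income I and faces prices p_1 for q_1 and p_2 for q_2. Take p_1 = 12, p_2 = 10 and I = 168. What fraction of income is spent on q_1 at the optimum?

Set MRS = p_1/p_2: (12/q_1)/1 = p_1/p_2.
So q_1*(p_1,p_2) = 12·p_2/p_1, independent of income; and q_2* = (I − 12·p_2)/p_2.
At the given prices: q_1* = 12·10/12 = 10, and q_2* = 4.8.
Expenditure on q_1: 12·10 = 120; share = 0.7143.

share on q_1 = 0.7143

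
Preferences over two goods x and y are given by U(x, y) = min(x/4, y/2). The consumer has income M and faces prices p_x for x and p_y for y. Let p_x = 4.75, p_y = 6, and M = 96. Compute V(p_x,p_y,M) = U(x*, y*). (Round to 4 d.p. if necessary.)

V = 3.0968

With perfect complements, no substitution: consume in ratio x:y = 4:2.
Budget: p_x·x + p_y·(1/2)·x = M, so (4·p_x + 2·p_y)·x = 4·M.
Demand: x*(p_x,p_y,M) = 4·M/(4·p_x + 2·p_y), y* = 2·M/(4·p_x + 2·p_y).
Here 4·4.75 + 2·6 = 31, giving x* = 12.3871 and y* = 6.1935.
Utility at the optimum: U(12.3871, 6.1935) = 3.0968.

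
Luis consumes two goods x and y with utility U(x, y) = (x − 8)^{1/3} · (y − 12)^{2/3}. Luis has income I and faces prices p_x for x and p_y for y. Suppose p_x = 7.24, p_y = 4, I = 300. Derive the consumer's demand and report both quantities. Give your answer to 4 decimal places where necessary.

x* = 16.9355, y* = 44.3467

This is Cobb-Douglas in (x−8, y−12): tangency gives 1/3·p_y·(y−12) = 2/3·p_x·(x−8).
Substituting into the budget: x* = 8 + 1/3·(I − 8·p_x − 12·p_y)/p_x, and y* = 12 + 2/3·(…)/p_y.
Discretionary income = 300 − 8·7.24 − 12·4 = 194.08; x* = 8 + 1/3·194.08/7.24 = 16.9355; y* = 12 + 2/3·194.08/4 = 44.3467.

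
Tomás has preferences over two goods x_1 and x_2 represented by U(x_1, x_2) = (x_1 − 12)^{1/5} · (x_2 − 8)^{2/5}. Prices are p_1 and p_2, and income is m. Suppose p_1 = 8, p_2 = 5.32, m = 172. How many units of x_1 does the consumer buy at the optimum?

x_1* = 13.3933

Let x_1' = x_1−12, x_2' = x_2−8. MRS = (1/2)·x_2'/x_1' = p_1/p_2.
After buying the subsistence bundle (12, 8), a share 1/3 of the remaining income goes to x_1: x_1* = 12 + 1/3·(m − 12p_1 − 8p_2)/p_1.
Discretionary income = 172 − 12·8 − 8·5.32 = 33.44; x_1* = 12 + 1/3·33.44/8 = 13.3933.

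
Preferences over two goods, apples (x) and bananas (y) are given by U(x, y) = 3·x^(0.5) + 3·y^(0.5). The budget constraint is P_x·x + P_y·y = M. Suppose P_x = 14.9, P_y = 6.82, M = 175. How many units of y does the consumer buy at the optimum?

MRS = MU_x/MU_y = (y/x)^(0.5). Set equal to P_x/P_y.
Solve for the ratio: y/x = [P_x/P_y]^(2).
With the ratio pinned down, the budget gives x* = M/(P_x + P_y·(y/x)) and y* = (y/x)·x*.
Numerically y/x = 4.773136, so x* = 175/(14.9 + 6.82·4.773136) = 3.6879 and y* = 4.773136·3.6879 = 17.6027.

y* = 17.6027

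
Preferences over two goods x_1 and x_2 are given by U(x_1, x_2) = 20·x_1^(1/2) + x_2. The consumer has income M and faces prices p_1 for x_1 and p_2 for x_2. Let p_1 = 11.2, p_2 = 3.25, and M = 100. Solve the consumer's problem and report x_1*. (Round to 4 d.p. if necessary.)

x_1* = 8.4204

Thus x_1* = (10·p_2/p_1)² — independent of M — with the rest of income spent on x_2.
Plugging in: x_1* = (10·3.25/11.2)² = 8.4204.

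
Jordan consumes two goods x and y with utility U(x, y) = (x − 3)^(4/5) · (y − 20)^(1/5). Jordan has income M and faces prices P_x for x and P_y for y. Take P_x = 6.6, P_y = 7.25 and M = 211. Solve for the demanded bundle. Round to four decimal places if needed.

x* = 8.6, y* = 21.2745

Let x' = x−3, y' = y−20. MRS = 4·y'/x' = P_x/P_y.
After buying the subsistence bundle (3, 20), a share 0.8 of the remaining income goes to x: x* = 3 + 0.8·(M − 3P_x − 20P_y)/P_x.
Discretionary income = 211 − 3·6.6 − 20·7.25 = 46.2; x* = 3 + 0.8·46.2/6.6 = 8.6; y* = 20 + 0.2·46.2/7.25 = 21.2745.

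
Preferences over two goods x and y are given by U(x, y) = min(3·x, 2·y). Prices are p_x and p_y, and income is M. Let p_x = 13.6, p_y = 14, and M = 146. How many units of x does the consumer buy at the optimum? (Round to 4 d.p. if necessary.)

Leontief preferences: the optimum is at the kink where x/2 = y/3, i.e. y = (3/2)·x.
Budget: p_x·x + p_y·(3/2)·x = M, so (2·p_x + 3·p_y)·x = 2·M.
Demand: x*(p_x,p_y,M) = 2·M/(2·p_x + 3·p_y), y* = 3·M/(2·p_x + 3·p_y).
Here 2·13.6 + 3·14 = 69.2, giving x* = 4.2197.

x* = 4.2197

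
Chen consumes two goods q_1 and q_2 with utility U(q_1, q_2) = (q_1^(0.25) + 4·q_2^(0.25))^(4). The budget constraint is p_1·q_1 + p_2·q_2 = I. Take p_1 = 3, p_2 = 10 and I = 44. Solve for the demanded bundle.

q_1* = 2.7933, q_2* = 3.562

MU_q_1 ∝ q_1^(-0.75), MU_q_2 ∝ 4·q_2^(-0.75), so MRS = (1/4)·(q_2/q_1)^(0.75) = p_1/p_2.
Solve for the ratio: q_2/q_1 = [4·p_1/p_2]^(4/3).
Substitute q_2 = (q_2/q_1)·q_1 into the budget: q_1* = I/(p_1 + p_2·(q_2/q_1)).
Numerically q_2/q_1 = 1.27519, so q_1* = 44/(3 + 10·1.27519) = 2.7933 and q_2* = 1.27519·2.7933 = 3.562.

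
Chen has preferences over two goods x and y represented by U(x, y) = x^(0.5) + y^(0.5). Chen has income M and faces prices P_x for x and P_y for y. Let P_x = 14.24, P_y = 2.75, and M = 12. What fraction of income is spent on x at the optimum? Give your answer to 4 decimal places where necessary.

share on x = 0.1619

From the CES first-order condition, (y/x)^(0.5) = P_x/P_y.
Hence y/x = (P_x/P_y)^(1/(0.5)), i.e. raised to the 2 power.
With the ratio pinned down, the budget gives x* = M/(P_x + P_y·(y/x)) and y* = (y/x)·x*.
Numerically y/x = 26.813567, so x* = 12/(14.24 + 2.75·26.813567) = 0.1364 and y* = 26.813567·0.1364 = 3.6573.
Expenditure on x: 14.24·0.1364 = 1.9423; share = 0.1619.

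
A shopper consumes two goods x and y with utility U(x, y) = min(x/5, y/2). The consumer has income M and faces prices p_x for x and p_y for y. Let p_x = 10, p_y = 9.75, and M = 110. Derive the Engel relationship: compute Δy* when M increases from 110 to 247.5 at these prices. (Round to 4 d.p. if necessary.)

Δy* = 3.9568

Leontief preferences: the optimum is at the kink where x/5 = y/2, i.e. y = (2/5)·x.
Budget: p_x·x + p_y·(2/5)·x = M, so (5·p_x + 2·p_y)·x = 5·M.
Demand: x*(p_x,p_y,M) = 5·M/(5·p_x + 2·p_y), y* = 2·M/(5·p_x + 2·p_y).
Here 5·10 + 2·9.75 = 69.5, giving y* = 3.1655.
At M' = 247.5: y* = 7.1223. Change: 7.1223 − 3.1655 = 3.9568.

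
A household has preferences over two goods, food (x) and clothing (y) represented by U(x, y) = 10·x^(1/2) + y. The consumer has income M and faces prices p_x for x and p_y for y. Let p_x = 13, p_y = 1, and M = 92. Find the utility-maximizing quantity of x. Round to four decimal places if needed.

MU_x = 5/√x, MU_y = 1. Tangency: 5/√x = p_x/p_y.
Solve: √x = 5·p_y/p_x, so x*(p_x,p_y) = (5·p_y/p_x)², and y* = (M − p_x·x*)/p_y.
Plugging in: x* = (5·1/13)² = 0.1479.

x* = 0.1479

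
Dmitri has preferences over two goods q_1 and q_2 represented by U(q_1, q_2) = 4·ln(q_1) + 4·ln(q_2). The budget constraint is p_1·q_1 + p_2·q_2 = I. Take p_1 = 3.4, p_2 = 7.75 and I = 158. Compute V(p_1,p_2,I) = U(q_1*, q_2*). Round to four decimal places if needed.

V = 21.8697

Tangency: MRS = q_2/q_1 = p_1/p_2.
So 4·p_2·q_2 = 4·p_1·q_1; combined with the budget, a share 0.5 of income goes to q_1.
Demand: q_1*(p_1,p_2,I) = 0.5·I/p_1 and q_2* = 0.5·I/p_2.
At p_1=3.4, p_2=7.75, I=158: q_1* = 0.5·158/3.4 = 23.2353, q_2* = 10.1935.
Utility at the optimum: U(23.2353, 10.1935) = 21.8697.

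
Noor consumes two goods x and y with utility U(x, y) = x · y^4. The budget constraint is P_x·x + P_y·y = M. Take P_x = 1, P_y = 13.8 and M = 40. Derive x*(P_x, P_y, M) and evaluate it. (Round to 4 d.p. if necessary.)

Tangency: MRS = (1/4)·y/x = P_x/P_y.
So P_y·y = 4·P_x·x; combined with the budget, a share 0.2 of income goes to x.
Demand: x*(P_x,P_y,M) = 0.2·M/P_x and y* = 0.8·M/P_y.
At P_x=1, P_y=13.8, M=40: x* = 0.2·40/1 = 8.

x* = 8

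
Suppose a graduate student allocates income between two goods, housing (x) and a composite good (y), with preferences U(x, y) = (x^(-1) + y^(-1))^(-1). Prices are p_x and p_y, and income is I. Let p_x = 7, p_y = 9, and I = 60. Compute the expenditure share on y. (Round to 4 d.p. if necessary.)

MRS = MU_x/MU_y = (y/x)^(2). Set equal to p_x/p_y.
Solve for the ratio: y/x = [p_x/p_y]^(0.5).
Substitute y = (y/x)·x into the budget: x* = I/(p_x + p_y·(y/x)).
Numerically y/x = 0.881917, so x* = 60/(7 + 9·0.881917) = 4.0168 and y* = 0.881917·4.0168 = 3.5425.
Expenditure on y: 9·3.5425 = 31.8824; share = 0.5314.

share on y = 0.5314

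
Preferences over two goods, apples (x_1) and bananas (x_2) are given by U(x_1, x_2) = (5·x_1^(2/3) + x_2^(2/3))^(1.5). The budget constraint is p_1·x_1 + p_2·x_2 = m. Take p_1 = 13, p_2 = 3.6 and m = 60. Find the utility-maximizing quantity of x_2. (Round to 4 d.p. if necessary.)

From the CES first-order condition, 5·(x_2/x_1)^(1/3) = p_1/p_2.
Hence x_2/x_1 = ((1/5)·p_1/p_2)^(1/(1/3)), i.e. raised to the 3 power.
Substitute x_2 = (x_2/x_1)·x_1 into the budget: x_1* = m/(p_1 + p_2·(x_2/x_1)).
Numerically x_2/x_1 = 0.376715, so x_1* = 60/(13 + 3.6·0.376715) = 4.1794 and x_2* = 0.376715·4.1794 = 1.5744.

x_2* = 1.5744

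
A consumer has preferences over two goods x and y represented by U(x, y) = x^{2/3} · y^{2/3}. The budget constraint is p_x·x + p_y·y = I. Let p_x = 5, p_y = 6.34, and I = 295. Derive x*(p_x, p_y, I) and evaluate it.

At p_x=5, p_y=6.34, I=295: x* = 0.5·295/5 = 29.5.

x* = 29.5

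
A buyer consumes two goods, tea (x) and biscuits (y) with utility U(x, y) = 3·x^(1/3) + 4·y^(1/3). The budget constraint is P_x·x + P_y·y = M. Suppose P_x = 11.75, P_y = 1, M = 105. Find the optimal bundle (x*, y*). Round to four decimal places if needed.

x* = 1.4235, y* = 88.2736

MU_x ∝ 3·x^(-2/3), MU_y ∝ 4·y^(-2/3), so MRS = (3/4)·(y/x)^(2/3) = P_x/P_y.
Hence y/x = ((4/3)·P_x/P_y)^(1/(2/3)), i.e. raised to the 1.5 power.
With the ratio pinned down, the budget gives x* = M/(P_x + P_y·(y/x)) and y* = (y/x)·x*.
Numerically y/x = 62.010453, so x* = 105/(11.75 + 1·62.010453) = 1.4235 and y* = 62.010453·1.4235 = 88.2736.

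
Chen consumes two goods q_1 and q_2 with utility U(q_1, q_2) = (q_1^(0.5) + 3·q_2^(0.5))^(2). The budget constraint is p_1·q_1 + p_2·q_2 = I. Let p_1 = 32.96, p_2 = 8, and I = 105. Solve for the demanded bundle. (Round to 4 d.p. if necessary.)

Substitute q_2 = (q_2/q_1)·q_1 into the budget: q_1* = I/(p_1 + p_2·(q_2/q_1)).
Numerically q_2/q_1 = 152.7696, so q_1* = 105/(32.96 + 8·152.7696) = 0.0837 and q_2* = 152.7696·0.0837 = 12.7803.

q_1* = 0.0837, q_2* = 12.7803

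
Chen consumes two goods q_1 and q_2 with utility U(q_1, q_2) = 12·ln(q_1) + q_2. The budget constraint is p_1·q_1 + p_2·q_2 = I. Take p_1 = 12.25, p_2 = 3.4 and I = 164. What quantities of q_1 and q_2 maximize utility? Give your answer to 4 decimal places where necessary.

So q_1*(p_1,p_2) = 12·p_2/p_1, independent of income; and q_2* = (I − 12·p_2)/p_2.
At the given prices: q_1* = 12·3.4/12.25 = 3.3306, and q_2* = 36.2353.

q_1* = 3.3306, q_2* = 36.2353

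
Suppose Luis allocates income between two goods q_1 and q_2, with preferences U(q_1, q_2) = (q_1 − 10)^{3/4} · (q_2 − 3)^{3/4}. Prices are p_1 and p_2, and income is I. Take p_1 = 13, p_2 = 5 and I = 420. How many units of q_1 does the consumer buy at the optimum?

q_1* = 20.5769

MRS = (q_2−3)/(q_1−10). Tangency with p_1/p_2 gives q_2−3 = (p_1/p_2)·(q_1−10).
After buying the subsistence bundle (10, 3), a share 0.5 of the remaining income goes to q_1: q_1* = 10 + 0.5·(I − 10p_1 − 3p_2)/p_1.
Discretionary income = 420 − 10·13 − 3·5 = 275; q_1* = 10 + 0.5·275/13 = 20.5769.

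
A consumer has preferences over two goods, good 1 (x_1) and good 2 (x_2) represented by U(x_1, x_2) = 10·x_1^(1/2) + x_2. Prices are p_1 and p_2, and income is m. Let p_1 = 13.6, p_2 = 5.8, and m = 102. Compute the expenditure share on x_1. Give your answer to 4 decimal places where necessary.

share on x_1 = 0.6063

Set MRS = p_1/p_2: 5·x_1^(−1/2) = p_1/p_2.
Thus x_1* = (5·p_2/p_1)² — independent of m — with the rest of income spent on x_2.
Plugging in: x_1* = (5·5.8/13.6)² = 4.5469, x_2* = 6.9244.
Expenditure on x_1: 13.6·4.5469 = 61.8382; share = 0.6063.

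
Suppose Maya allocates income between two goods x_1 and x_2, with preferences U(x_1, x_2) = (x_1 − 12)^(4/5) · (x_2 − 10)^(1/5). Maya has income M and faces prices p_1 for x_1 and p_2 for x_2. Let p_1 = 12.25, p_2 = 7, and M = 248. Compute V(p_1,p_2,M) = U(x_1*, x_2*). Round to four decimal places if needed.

V = 1.716

This is Cobb-Douglas in (x_1−12, x_2−10): tangency gives 0.8·p_2·(x_2−10) = 0.2·p_1·(x_1−12).
After buying the subsistence bundle (12, 10), a share 0.8 of the remaining income goes to x_1: x_1* = 12 + 0.8·(M − 12p_1 − 10p_2)/p_1.
Discretionary income = 248 − 12·12.25 − 10·7 = 31; x_1* = 12 + 0.8·31/12.25 = 14.0245; x_2* = 10 + 0.2·31/7 = 10.8857.
Utility at the optimum: U(14.0245, 10.8857) = 1.716.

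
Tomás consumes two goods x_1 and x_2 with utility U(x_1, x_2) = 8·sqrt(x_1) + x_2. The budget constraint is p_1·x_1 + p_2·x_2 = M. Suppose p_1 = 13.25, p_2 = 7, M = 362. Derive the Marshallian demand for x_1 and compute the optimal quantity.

x_1* = 4.4656

Plugging in: x_1* = (4·7/13.25)² = 4.4656.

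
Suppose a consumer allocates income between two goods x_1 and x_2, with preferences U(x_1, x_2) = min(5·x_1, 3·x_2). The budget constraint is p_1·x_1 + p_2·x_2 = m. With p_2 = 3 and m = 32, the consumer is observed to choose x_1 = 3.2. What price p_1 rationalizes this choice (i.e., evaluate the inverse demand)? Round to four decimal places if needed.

p_1 = 5

Leontief preferences: the optimum is at the kink where x_1/3 = x_2/5, i.e. x_2 = (5/3)·x_1.
Budget: p_1·x_1 + p_2·(5/3)·x_1 = m, so (3·p_1 + 5·p_2)·x_1 = 3·m.
Demand: x_1*(p_1,p_2,m) = 3·m/(3·p_1 + 5·p_2), x_2* = 5·m/(3·p_1 + 5·p_2).
Set x_1* = 3.2 in the demand function and solve for p_1: p_1 = 5.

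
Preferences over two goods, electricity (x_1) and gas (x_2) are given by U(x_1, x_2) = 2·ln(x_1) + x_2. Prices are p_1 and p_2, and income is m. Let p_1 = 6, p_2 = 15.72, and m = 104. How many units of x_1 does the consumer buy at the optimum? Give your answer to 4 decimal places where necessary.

MU_x_1 = 2/x_1, MU_x_2 = 1. Tangency: 2/x_1 = p_1/p_2.
So x_1*(p_1,p_2) = 2·p_2/p_1, independent of income; and x_2* = (m − 2·p_2)/p_2.
At the given prices: x_1* = 2·15.72/6 = 5.24.

x_1* = 5.24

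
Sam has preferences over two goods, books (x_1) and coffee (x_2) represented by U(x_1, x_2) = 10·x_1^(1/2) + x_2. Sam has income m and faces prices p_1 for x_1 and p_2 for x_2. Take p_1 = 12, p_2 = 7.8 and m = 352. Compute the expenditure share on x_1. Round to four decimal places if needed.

Utility is quasi-linear in x_2; the FOC for x_1 is 5/√x_1 = p_1/p_2.
Thus x_1* = (5·p_2/p_1)² — independent of m — with the rest of income spent on x_2.
Plugging in: x_1* = (5·7.8/12)² = 10.5625, x_2* = 28.8782.
Expenditure on x_1: 12·10.5625 = 126.75; share = 0.3601.

share on x_1 = 0.3601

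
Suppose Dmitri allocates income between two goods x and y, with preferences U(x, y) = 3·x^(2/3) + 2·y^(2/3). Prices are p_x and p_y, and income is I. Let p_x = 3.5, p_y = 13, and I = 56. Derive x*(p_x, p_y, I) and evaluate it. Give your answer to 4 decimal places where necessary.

Numerically y/x = 0.005782, so x* = 56/(3.5 + 13·0.005782) = 15.6636.

x* = 15.6636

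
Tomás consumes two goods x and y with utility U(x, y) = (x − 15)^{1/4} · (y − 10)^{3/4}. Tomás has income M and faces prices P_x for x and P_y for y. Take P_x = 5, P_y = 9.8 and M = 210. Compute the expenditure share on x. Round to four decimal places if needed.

share on x = 0.4012

Discretionary income = 210 − 15·5 − 10·9.8 = 37; x* = 15 + 0.25·37/5 = 16.85; y* = 10 + 0.75·37/9.8 = 12.8316.
Expenditure on x: 5·16.85 = 84.25; share = 0.4012.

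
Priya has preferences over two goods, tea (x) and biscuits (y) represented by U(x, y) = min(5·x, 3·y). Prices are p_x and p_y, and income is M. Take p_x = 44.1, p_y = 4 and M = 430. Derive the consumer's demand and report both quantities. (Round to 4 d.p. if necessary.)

With perfect complements, no substitution: consume in ratio x:y = 3:5.
Budget: p_x·x + p_y·(5/3)·x = M, so (3·p_x + 5·p_y)·x = 3·M.
Demand: x*(p_x,p_y,M) = 3·M/(3·p_x + 5·p_y), y* = 5·M/(3·p_x + 5·p_y).
Here 3·44.1 + 5·4 = 152.3, giving x* = 8.4701 and y* = 14.1169.

x* = 8.4701, y* = 14.1169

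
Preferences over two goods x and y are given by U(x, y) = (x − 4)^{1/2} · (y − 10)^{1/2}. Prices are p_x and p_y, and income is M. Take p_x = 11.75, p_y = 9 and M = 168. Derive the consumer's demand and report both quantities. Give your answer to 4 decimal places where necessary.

Let x' = x−4, y' = y−10. MRS = y'/x' = p_x/p_y.
After buying the subsistence bundle (4, 10), a share 0.5 of the remaining income goes to x: x* = 4 + 0.5·(M − 4p_x − 10p_y)/p_x.
Discretionary income = 168 − 4·11.75 − 10·9 = 31; x* = 4 + 0.5·31/11.75 = 5.3191; y* = 10 + 0.5·31/9 = 11.7222.

x* = 5.3191, y* = 11.7222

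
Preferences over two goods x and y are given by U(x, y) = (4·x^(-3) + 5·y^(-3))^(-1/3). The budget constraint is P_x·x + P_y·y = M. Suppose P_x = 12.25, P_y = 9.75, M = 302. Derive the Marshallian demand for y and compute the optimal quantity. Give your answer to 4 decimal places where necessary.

y* = 14.5945

With the ratio pinned down, the budget gives x* = M/(P_x + P_y·(y/x)) and y* = (y/x)·x*.
Numerically y/x = 1.119465, so x* = 302/(12.25 + 9.75·1.119465) = 13.037 and y* = 1.119465·13.037 = 14.5945.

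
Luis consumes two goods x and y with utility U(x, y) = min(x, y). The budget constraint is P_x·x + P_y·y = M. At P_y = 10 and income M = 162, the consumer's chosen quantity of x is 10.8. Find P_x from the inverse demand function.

Leontief preferences: the optimum is at the kink where x/1 = y/1, i.e. y = x.
Budget: P_x·x + P_y·x = M, so (P_x + P_y)·x = M.
Demand: x*(P_x,P_y,M) = M/(P_x + P_y), y* = M/(P_x + P_y).
Set x* = 10.8 in the demand function and solve for P_x: P_x = 5.

P_x = 5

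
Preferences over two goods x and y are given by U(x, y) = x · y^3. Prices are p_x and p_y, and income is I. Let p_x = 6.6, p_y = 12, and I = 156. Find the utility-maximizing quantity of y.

The MRS is (1/3)·y/x. Set MRS = p_x/p_y.
Rearranging, p_y·y = 3·p_x·x. Substituting into the budget gives p_x·x·(1 + 3) = I.
Demand: x*(p_x,p_y,I) = 0.25·I/p_x and y* = 0.75·I/p_y.
At p_x=6.6, p_y=12, I=156: y* = 0.75·156/12 = 9.75.

y* = 9.75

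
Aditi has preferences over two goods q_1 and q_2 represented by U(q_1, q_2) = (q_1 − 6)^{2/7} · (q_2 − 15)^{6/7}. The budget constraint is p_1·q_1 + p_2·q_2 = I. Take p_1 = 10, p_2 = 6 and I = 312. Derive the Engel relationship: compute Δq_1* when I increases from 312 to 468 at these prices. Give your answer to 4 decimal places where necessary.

After buying the subsistence bundle (6, 15), a share 0.25 of the remaining income goes to q_1: q_1* = 6 + 0.25·(I − 6p_1 − 15p_2)/p_1.
Discretionary income = 312 − 6·10 − 15·6 = 162; q_1* = 6 + 0.25·162/10 = 10.05.
At I' = 468: q_1* = 13.95. Change: 13.95 − 10.05 = 3.9.

Δq_1* = 3.9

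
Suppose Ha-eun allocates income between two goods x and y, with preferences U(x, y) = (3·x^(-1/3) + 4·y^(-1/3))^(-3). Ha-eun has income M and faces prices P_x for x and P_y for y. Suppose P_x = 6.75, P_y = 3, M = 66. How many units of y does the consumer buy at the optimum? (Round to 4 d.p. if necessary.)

From the CES first-order condition, (3/4)·(y/x)^(4/3) = P_x/P_y.
Hence y/x = ((4/3)·P_x/P_y)^(1/(4/3)), i.e. raised to the 0.75 power.
With the ratio pinned down, the budget gives x* = M/(P_x + P_y·(y/x)) and y* = (y/x)·x*.
Numerically y/x = 2.279507, so x* = 66/(6.75 + 3·2.279507) = 4.857 and y* = 2.279507·4.857 = 11.0717.

y* = 11.0717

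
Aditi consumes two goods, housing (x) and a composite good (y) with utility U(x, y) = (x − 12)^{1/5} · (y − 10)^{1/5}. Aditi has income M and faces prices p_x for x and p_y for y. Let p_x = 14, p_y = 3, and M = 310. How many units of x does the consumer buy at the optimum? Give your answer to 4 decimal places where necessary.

x* = 16

MRS = (y−10)/(x−12). Tangency with p_x/p_y gives y−10 = (p_x/p_y)·(x−12).
After buying the subsistence bundle (12, 10), a share 0.5 of the remaining income goes to x: x* = 12 + 0.5·(M − 12p_x − 10p_y)/p_x.
Discretionary income = 310 − 12·14 − 10·3 = 112; x* = 12 + 0.5·112/14 = 16.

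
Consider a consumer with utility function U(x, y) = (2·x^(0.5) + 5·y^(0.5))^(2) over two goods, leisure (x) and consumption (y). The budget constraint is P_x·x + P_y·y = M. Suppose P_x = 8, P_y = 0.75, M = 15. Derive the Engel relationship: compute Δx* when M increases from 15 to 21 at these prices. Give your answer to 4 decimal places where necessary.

Δx* = 0.0111

MRS = MU_x/MU_y = (2/5)·(y/x)^(0.5). Set equal to P_x/P_y.
Solve for the ratio: y/x = [(5/2)·P_x/P_y]^(2).
Substitute y = (y/x)·x into the budget: x* = M/(P_x + P_y·(y/x)).
Numerically y/x = 711.111111, so x* = 15/(8 + 0.75·711.111111) = 0.0277.
At M' = 21: x* = 0.0388. Change: 0.0388 − 0.0277 = 0.0111.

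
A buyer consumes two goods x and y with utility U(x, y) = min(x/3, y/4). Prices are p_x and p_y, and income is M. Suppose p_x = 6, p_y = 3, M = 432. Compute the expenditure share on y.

share on y = 0.4

With perfect complements, no substitution: consume in ratio x:y = 3:4.
Budget: p_x·x + p_y·(4/3)·x = M, so (3·p_x + 4·p_y)·x = 3·M.
Demand: x*(p_x,p_y,M) = 3·M/(3·p_x + 4·p_y), y* = 4·M/(3·p_x + 4·p_y).
Here 3·6 + 4·3 = 30, giving x* = 43.2 and y* = 57.6.
Expenditure on y: 3·57.6 = 172.8; share = 0.4.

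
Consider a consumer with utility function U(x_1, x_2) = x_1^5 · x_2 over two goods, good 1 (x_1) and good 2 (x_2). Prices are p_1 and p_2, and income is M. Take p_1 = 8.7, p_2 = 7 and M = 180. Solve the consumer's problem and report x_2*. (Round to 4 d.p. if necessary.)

Demand: x_1*(p_1,p_2,M) = 5/6·M/p_1 and x_2* = 1/6·M/p_2.
At p_1=8.7, p_2=7, M=180: x_2* = 1/6·180/7 = 4.2857.

x_2* = 4.2857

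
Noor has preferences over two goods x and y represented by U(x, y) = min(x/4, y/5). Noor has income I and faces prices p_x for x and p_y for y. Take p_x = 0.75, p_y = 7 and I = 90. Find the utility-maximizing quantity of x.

x* = 9.4737

With perfect complements, no substitution: consume in ratio x:y = 4:5.
Budget: p_x·x + p_y·(5/4)·x = I, so (4·p_x + 5·p_y)·x = 4·I.
Demand: x*(p_x,p_y,I) = 4·I/(4·p_x + 5·p_y), y* = 5·I/(4·p_x + 5·p_y).
Here 4·0.75 + 5·7 = 38, giving x* = 9.4737.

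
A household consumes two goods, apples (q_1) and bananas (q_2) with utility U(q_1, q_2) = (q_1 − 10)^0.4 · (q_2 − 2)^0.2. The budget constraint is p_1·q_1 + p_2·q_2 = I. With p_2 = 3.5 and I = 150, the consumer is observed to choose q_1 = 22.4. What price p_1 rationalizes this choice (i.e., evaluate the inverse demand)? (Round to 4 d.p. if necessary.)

p_1 = 5

Let q_1' = q_1−10, q_2' = q_2−2. MRS = 2·q_2'/q_1' = p_1/p_2.
After buying the subsistence bundle (10, 2), a share 2/3 of the remaining income goes to q_1: q_1* = 10 + 2/3·(I − 10p_1 − 2p_2)/p_1.
Set q_1* = 22.4 in the demand function and solve for p_1: p_1 = 5.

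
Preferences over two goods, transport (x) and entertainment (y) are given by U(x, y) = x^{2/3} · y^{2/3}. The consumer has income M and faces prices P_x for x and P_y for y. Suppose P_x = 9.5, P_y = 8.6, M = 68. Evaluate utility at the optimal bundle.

Tangency: MRS = y/x = P_x/P_y.
So 2/3·P_y·y = 2/3·P_x·x; combined with the budget, a share 0.5 of income goes to x.
Demand: x*(P_x,P_y,M) = 0.5·M/P_x and y* = 0.5·M/P_y.
At P_x=9.5, P_y=8.6, M=68: x* = 0.5·68/9.5 = 3.5789, y* = 3.9535.
Utility at the optimum: U(3.5789, 3.9535) = 5.85.

V = 5.85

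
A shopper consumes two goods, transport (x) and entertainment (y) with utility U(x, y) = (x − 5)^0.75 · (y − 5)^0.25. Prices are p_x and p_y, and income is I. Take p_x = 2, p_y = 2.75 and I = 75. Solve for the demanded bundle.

Let x' = x−5, y' = y−5. MRS = 3·y'/x' = p_x/p_y.
Substituting into the budget: x* = 5 + 0.75·(I − 5·p_x − 5·p_y)/p_x, and y* = 5 + 0.25·(…)/p_y.
Discretionary income = 75 − 5·2 − 5·2.75 = 51.25; x* = 5 + 0.75·51.25/2 = 24.2188; y* = 5 + 0.25·51.25/2.75 = 9.6591.

x* = 24.2188, y* = 9.6591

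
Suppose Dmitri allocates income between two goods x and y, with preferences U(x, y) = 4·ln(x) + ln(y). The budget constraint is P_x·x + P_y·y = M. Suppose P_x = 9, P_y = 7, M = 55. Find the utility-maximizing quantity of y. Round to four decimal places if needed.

y* = 1.5714

The MRS is 4·y/x. Set MRS = P_x/P_y.
So 4·P_y·y = P_x·x; combined with the budget, a share 0.8 of income goes to x.
Demand: x*(P_x,P_y,M) = 0.8·M/P_x and y* = 0.2·M/P_y.
At P_x=9, P_y=7, M=55: y* = 0.2·55/7 = 1.5714.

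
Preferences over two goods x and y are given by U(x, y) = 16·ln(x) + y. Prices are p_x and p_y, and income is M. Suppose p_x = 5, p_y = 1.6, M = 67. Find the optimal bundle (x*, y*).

x* = 5.12, y* = 25.875

Set MRS = p_x/p_y: (16/x)/1 = p_x/p_y.
So x*(p_x,p_y) = 16·p_y/p_x, independent of income; and y* = (M − 16·p_y)/p_y.
At the given prices: x* = 16·1.6/5 = 5.12, and y* = 25.875.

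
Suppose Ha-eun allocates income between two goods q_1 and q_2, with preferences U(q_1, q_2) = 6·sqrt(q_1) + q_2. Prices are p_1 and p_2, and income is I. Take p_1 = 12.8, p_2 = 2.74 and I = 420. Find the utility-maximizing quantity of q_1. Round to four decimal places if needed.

Utility is quasi-linear in q_2; the FOC for q_1 is 3/√q_1 = p_1/p_2.
Solve: √q_1 = 3·p_2/p_1, so q_1*(p_1,p_2) = (3·p_2/p_1)², and q_2* = (I − p_1·q_1*)/p_2.
Plugging in: q_1* = (3·2.74/12.8)² = 0.4124.

q_1* = 0.4124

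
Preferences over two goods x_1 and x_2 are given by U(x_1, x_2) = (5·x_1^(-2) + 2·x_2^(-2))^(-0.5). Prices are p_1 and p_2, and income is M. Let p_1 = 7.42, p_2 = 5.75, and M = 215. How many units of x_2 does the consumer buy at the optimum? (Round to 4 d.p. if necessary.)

x_2* = 14.3334

From the CES first-order condition, (5/2)·(x_2/x_1)^(3) = p_1/p_2.
Hence x_2/x_1 = ((2/5)·p_1/p_2)^(1/(3)), i.e. raised to the 1/3 power.
With the ratio pinned down, the budget gives x_1* = M/(p_1 + p_2·(x_2/x_1)) and x_2* = (x_2/x_1)·x_1*.
Numerically x_2/x_1 = 0.802168, so x_1* = 215/(7.42 + 5.75·0.802168) = 17.8683 and x_2* = 0.802168·17.8683 = 14.3334.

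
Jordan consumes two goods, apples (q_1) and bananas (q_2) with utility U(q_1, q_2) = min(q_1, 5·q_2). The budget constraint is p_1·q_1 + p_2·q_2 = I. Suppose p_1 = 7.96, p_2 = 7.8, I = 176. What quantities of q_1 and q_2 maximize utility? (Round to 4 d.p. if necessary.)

q_1* = 18.4874, q_2* = 3.6975

Leontief preferences: the optimum is at the kink where q_1/5 = q_2/1, i.e. q_2 = (1/5)·q_1.
Budget: p_1·q_1 + p_2·(1/5)·q_1 = I, so (5·p_1 + p_2)·q_1 = 5·I.
Demand: q_1*(p_1,p_2,I) = 5·I/(5·p_1 + p_2), q_2* = I/(5·p_1 + p_2).
Here 5·7.96 + 7.8 = 47.6, giving q_1* = 18.4874 and q_2* = 3.6975.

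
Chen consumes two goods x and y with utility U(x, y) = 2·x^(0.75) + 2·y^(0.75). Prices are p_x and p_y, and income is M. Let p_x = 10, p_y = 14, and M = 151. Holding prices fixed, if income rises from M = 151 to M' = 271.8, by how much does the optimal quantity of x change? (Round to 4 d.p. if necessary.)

With the ratio pinned down, the budget gives x* = M/(p_x + p_y·(y/x)) and y* = (y/x)·x*.
Numerically y/x = 0.260308, so x* = 151/(10 + 14·0.260308) = 11.0669.
At M' = 271.8: x* = 19.9204. Change: 19.9204 − 11.0669 = 8.8535.

Δx* = 8.8535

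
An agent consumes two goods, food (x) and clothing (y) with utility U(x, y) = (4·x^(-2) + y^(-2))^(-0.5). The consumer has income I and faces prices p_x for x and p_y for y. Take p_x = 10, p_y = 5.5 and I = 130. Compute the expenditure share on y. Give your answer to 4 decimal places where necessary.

From the CES first-order condition, 4·(y/x)^(3) = p_x/p_y.
Hence y/x = ((1/4)·p_x/p_y)^(1/(3)), i.e. raised to the 1/3 power.
Substitute y = (y/x)·x into the budget: x* = I/(p_x + p_y·(y/x)).
Numerically y/x = 0.768881, so x* = 130/(10 + 5.5·0.768881) = 9.1364 and y* = 0.768881·9.1364 = 7.0248.
Expenditure on y: 5.5·7.0248 = 38.6363; share = 0.2972.

share on y = 0.2972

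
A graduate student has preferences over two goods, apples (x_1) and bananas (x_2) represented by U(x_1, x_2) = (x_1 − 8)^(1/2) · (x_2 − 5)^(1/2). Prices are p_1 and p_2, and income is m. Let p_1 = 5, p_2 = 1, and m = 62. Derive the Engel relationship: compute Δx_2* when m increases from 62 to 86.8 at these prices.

Δx_2* = 12.4

Let x_1' = x_1−8, x_2' = x_2−5. MRS = x_2'/x_1' = p_1/p_2.
Substituting into the budget: x_1* = 8 + 0.5·(m − 8·p_1 − 5·p_2)/p_1, and x_2* = 5 + 0.5·(…)/p_2.
Discretionary income = 62 − 8·5 − 5·1 = 17; x_2* = 5 + 0.5·17/1 = 13.5.
At m' = 86.8: x_2* = 25.9. Change: 25.9 − 13.5 = 12.4.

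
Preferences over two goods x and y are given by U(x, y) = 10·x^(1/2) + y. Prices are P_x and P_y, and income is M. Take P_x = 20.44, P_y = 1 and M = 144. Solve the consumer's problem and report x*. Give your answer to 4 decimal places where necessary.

Solve: √x = 5·P_y/P_x, so x*(P_x,P_y) = (5·P_y/P_x)², and y* = (M − P_x·x*)/P_y.
Plugging in: x* = (5·1/20.44)² = 0.0598.

x* = 0.0598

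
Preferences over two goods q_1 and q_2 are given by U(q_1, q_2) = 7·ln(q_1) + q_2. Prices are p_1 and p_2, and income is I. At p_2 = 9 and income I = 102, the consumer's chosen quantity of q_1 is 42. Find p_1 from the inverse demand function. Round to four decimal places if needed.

Set MRS = p_1/p_2: (7/q_1)/1 = p_1/p_2.
So q_1*(p_1,p_2) = 7·p_2/p_1, independent of income; and q_2* = (I − 7·p_2)/p_2.
Set q_1* = 42 in the demand function and solve for p_1: p_1 = 1.5.

p_1 = 1.5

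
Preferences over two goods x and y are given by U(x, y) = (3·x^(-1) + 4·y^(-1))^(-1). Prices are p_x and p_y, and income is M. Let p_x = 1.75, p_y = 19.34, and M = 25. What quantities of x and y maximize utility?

x* = 2.9524, y* = 1.0255

From the CES first-order condition, (3/4)·(y/x)^(2) = p_x/p_y.
Hence y/x = ((4/3)·p_x/p_y)^(1/(2)), i.e. raised to the 0.5 power.
With the ratio pinned down, the budget gives x* = M/(p_x + p_y·(y/x)) and y* = (y/x)·x*.
Numerically y/x = 0.347344, so x* = 25/(1.75 + 19.34·0.347344) = 2.9524 and y* = 0.347344·2.9524 = 1.0255.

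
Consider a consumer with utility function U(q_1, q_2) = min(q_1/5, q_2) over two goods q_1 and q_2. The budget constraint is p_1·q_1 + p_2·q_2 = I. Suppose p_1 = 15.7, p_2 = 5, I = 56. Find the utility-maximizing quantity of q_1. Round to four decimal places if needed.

Demand: q_1*(p_1,p_2,I) = 5·I/(5·p_1 + p_2), q_2* = I/(5·p_1 + p_2).
Here 5·15.7 + 5 = 83.5, giving q_1* = 3.3533.

q_1* = 3.3533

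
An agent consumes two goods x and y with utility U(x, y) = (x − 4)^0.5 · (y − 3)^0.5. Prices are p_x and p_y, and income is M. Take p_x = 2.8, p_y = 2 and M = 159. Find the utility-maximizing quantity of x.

x* = 29.3214

Let x' = x−4, y' = y−3. MRS = y'/x' = p_x/p_y.
After buying the subsistence bundle (4, 3), a share 0.5 of the remaining income goes to x: x* = 4 + 0.5·(M − 4p_x − 3p_y)/p_x.
Discretionary income = 159 − 4·2.8 − 3·2 = 141.8; x* = 4 + 0.5·141.8/2.8 = 29.3214.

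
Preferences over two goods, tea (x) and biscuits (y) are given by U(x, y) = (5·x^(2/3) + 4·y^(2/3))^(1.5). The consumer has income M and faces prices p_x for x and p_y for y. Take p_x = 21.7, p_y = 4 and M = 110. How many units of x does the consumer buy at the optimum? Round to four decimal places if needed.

From the CES first-order condition, (5/4)·(y/x)^(1/3) = p_x/p_y.
Hence y/x = ((4/5)·p_x/p_y)^(1/(1/3)), i.e. raised to the 3 power.
Substitute y = (y/x)·x into the budget: x* = M/(p_x + p_y·(y/x)).
Numerically y/x = 81.746504, so x* = 110/(21.7 + 4·81.746504) = 0.3155.

x* = 0.3155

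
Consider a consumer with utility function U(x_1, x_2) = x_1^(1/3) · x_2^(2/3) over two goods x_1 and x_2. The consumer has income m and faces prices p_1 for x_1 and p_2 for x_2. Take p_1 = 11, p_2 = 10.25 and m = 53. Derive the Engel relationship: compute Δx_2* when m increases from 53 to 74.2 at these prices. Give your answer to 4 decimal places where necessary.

Δx_2* = 1.3789

MU_x_1/MU_x_2 = (1/3·x_2)/(2/3·x_1); tangency sets this equal to p_1/p_2.
Rearranging, p_2·x_2 = 2·p_1·x_1. Substituting into the budget gives p_1·x_1·(1 + 2) = m.
Demand: x_1*(p_1,p_2,m) = 1/3·m/p_1 and x_2* = 2/3·m/p_2.
At p_1=11, p_2=10.25, m=53: x_2* = 2/3·53/10.25 = 3.4472.
At m' = 74.2: x_2* = 4.826. Change: 4.826 − 3.4472 = 1.3789.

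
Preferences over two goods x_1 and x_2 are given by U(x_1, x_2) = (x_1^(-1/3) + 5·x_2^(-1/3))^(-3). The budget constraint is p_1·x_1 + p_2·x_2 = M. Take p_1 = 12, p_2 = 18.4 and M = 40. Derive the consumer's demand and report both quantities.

x_1* = 0.7061, x_2* = 1.7134

Substitute x_2 = (x_2/x_1)·x_1 into the budget: x_1* = M/(p_1 + p_2·(x_2/x_1)).
Numerically x_2/x_1 = 2.42661, so x_1* = 40/(12 + 18.4·2.42661) = 0.7061 and x_2* = 2.42661·0.7061 = 1.7134.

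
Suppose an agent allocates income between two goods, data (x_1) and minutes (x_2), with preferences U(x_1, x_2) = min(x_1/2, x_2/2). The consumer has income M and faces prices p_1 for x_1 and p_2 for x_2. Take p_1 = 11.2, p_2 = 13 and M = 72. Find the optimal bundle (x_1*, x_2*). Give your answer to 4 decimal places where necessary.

With perfect complements, no substitution: consume in ratio x_1:x_2 = 2:2.
Budget: p_1·x_1 + p_2·x_1 = M, so (2·p_1 + 2·p_2)·x_1 = 2·M.
Demand: x_1*(p_1,p_2,M) = 2·M/(2·p_1 + 2·p_2), x_2* = 2·M/(2·p_1 + 2·p_2).
Here 2·11.2 + 2·13 = 48.4, giving x_1* = 2.9752 and x_2* = 2.9752.

x_1* = 2.9752, x_2* = 2.9752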